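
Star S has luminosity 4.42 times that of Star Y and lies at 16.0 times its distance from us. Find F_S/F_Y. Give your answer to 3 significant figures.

0.0173

F = L/(4πd²), so F_S/F_Y = (L_S/L_Y) / (d_S/d_Y)²
= 4.42 / (16.0)² = 4.42 / 256.0 = 0.01727.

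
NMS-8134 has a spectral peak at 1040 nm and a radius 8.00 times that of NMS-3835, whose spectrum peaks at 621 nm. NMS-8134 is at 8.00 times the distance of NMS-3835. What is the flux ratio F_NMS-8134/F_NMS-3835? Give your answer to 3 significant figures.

0.127

Wien's law: T_NMS-8134/T_NMS-3835 = λ_NMS-3835/λ_NMS-8134 = 621/1040 = 0.5971.
L_NMS-8134/L_NMS-3835 = (R_NMS-8134/R_NMS-3835)²(T_NMS-8134/T_NMS-3835)⁴ = (8.00)²(0.5971)⁴ = 8.136.
F_NMS-8134/F_NMS-3835 = (L_NMS-8134/L_NMS-3835)/(d_NMS-8134/d_NMS-3835)² = 8.136/(8.00)² = 0.1271.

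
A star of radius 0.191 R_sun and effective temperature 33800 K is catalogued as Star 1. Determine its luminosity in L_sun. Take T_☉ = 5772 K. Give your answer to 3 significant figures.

L/L_☉ = (R/R_☉)² (T/T_☉)⁴ = (0.191)² × (33800/5772)⁴
       = 0.03648 × (5.856)⁴ = 0.03648 × 1176 = 42.90.

42.9 L_sun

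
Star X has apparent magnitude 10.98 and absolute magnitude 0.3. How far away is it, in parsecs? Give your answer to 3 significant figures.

m − M = 5 log₁₀(d/10 pc)
10.98 − (0.3) = 10.68 = 5 log₁₀(d/10)
d = 10 × 10^(10.68/5) = 10 × 10^2.136 = 1368 pc.

1.37×10^3 pc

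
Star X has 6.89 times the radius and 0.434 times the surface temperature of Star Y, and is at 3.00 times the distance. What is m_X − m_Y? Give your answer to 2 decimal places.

L_X/L_Y = (6.89)²(0.434)⁴ = 1.684.
F_X/F_Y = (L_X/L_Y)/(d_X/d_Y)² = 1.684/9.000 = 0.1871.
m_X − m_Y = −2.5 log₁₀(0.1871) = 1.82.

1.82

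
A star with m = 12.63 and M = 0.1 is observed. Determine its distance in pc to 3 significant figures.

m − M = 5 log₁₀(d/10 pc)
12.63 − (0.1) = 12.53 = 5 log₁₀(d/10)
d = 10 × 10^(12.53/5) = 10 × 10^2.506 = 3206 pc.

3.21×10^3 pc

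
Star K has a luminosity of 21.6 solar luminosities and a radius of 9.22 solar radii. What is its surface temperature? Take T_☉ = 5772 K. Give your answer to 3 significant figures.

T/T_☉ = (L/L_☉)^(1/4) / (R/R_☉)^(1/2)
T = 5772 × (21.6)^(1/4) / √(9.22) = 5772 × 2.156 / 3.036 = 4098 K.

4.10×10^3 K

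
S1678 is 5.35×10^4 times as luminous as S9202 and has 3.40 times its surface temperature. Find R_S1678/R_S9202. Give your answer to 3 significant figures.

20.0

L ∝ R²T⁴ gives R ∝ √L / T², so
R_S1678/R_S9202 = √(5.35×10^4) / (3.40)² = 231.3 / 11.56 = 20.01.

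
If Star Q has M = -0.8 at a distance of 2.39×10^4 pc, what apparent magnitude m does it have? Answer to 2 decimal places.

16.09

m = M + 5 log₁₀(d/10 pc) = -0.8 + 5 log₁₀(2.39×10^4/10)
  = -0.8 + 5 × 3.378 = -0.8 + 16.89 = 16.09.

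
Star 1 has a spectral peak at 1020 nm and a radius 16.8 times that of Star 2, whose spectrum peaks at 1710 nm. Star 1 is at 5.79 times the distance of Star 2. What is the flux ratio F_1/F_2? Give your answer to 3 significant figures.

66.5

Wien's law: T_1/T_2 = λ_2/λ_1 = 1710/1020 = 1.676.
L_1/L_2 = (R_1/R_2)²(T_1/T_2)⁴ = (16.8)²(1.676)⁴ = 2229.
F_1/F_2 = (L_1/L_2)/(d_1/d_2)² = 2229/(5.79)² = 66.50.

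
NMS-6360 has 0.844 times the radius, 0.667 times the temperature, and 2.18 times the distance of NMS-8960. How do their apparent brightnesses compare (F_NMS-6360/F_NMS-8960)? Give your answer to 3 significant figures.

L_NMS-6360/L_NMS-8960 = (R_NMS-6360/R_NMS-8960)²(T_NMS-6360/T_NMS-8960)⁴ = (0.844)² × (0.667)⁴ = 0.1410.
F_NMS-6360/F_NMS-8960 = (L_NMS-6360/L_NMS-8960)/(d_NMS-6360/d_NMS-8960)² = 0.1410 / (2.18)² = 0.02967.

0.0297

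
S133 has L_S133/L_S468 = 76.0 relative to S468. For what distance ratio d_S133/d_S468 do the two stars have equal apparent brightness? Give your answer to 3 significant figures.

Equal flux requires L_S133/d_S133² = L_S468/d_S468², so d_S133/d_S468 = √(L_S133/L_S468)
= √(76.0) = 8.718.

8.72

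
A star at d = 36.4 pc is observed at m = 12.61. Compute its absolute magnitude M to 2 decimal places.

M = m − 5 log₁₀(d/10 pc) = 12.61 − 5 log₁₀(36.4/10)
  = 12.61 − 5 × 0.561 = 12.61 − 2.81 = 9.80.

9.80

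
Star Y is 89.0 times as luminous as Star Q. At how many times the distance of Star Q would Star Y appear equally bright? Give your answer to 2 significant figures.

Equal flux requires L_Y/d_Y² = L_Q/d_Q², so d_Y/d_Q = √(L_Y/L_Q)
= √(89.0) = 9.434.

9.4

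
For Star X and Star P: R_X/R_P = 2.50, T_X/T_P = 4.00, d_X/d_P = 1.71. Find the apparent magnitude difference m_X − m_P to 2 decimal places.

-6.85

L_X/L_P = (2.50)²(4.00)⁴ = 1600.
F_X/F_P = (L_X/L_P)/(d_X/d_P)² = 1600/2.924 = 547.2.
m_X − m_P = −2.5 log₁₀(547.2) = -6.85.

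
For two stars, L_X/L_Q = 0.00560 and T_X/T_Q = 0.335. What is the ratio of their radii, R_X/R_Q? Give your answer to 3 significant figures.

L ∝ R²T⁴ gives R ∝ √L / T², so
R_X/R_Q = √(0.00560) / (0.335)² = 0.07483 / 0.1122 = 0.6668.

0.667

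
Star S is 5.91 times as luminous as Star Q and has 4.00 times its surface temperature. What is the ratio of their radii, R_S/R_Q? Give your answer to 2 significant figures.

L ∝ R²T⁴ gives R ∝ √L / T², so
R_S/R_Q = √(5.91) / (4.00)² = 2.431 / 16.00 = 0.1519.

0.15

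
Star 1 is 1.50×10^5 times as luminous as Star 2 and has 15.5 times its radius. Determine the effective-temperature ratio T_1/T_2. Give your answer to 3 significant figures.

L ∝ R²T⁴ gives T ∝ (L/R²)^(1/4), so
T_1/T_2 = (1.50×10^5 / 15.5²)^(1/4) = (624.3)^(1/4) = 4.999.

5.00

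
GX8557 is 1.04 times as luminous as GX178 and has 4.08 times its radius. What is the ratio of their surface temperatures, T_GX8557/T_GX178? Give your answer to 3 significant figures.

0.500

L ∝ R²T⁴ gives T ∝ (L/R²)^(1/4), so
T_GX8557/T_GX178 = (1.04 / 4.08²)^(1/4) = (0.06248)^(1/4) = 0.5000.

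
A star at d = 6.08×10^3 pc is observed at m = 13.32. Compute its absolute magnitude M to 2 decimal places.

-0.60

M = m − 5 log₁₀(d/10 pc) = 13.32 − 5 log₁₀(6.08×10^3/10)
  = 13.32 − 5 × 2.784 = 13.32 − 13.92 = -0.60.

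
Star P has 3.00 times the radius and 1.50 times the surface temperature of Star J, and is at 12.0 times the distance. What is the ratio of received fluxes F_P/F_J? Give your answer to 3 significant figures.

0.316

L_P/L_J = (R_P/R_J)²(T_P/T_J)⁴ = (3.00)² × (1.50)⁴ = 45.56.
F_P/F_J = (L_P/L_J)/(d_P/d_J)² = 45.56 / (12.0)² = 0.3164.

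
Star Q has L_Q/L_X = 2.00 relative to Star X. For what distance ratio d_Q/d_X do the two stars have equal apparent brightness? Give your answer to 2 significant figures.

Equal flux requires L_Q/d_Q² = L_X/d_X², so d_Q/d_X = √(L_Q/L_X)
= √(2.00) = 1.414.

1.4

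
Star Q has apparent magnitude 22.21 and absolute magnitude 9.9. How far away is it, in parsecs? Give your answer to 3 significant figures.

2.90×10^3 pc

m − M = 5 log₁₀(d/10 pc)
22.21 − (9.9) = 12.31 = 5 log₁₀(d/10)
d = 10 × 10^(12.31/5) = 10 × 10^2.462 = 2897 pc.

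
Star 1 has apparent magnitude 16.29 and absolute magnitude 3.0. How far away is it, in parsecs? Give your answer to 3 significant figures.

4.55×10^3 pc

m − M = 5 log₁₀(d/10 pc)
16.29 − (3.0) = 13.29 = 5 log₁₀(d/10)
d = 10 × 10^(13.29/5) = 10 × 10^2.658 = 4550 pc.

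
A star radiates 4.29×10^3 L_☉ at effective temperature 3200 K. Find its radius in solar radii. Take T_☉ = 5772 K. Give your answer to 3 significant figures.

213 solar radii

R/R_☉ = √(L/L_☉) / (T/T_☉)² = √(4.29×10^3) / (0.5544)²
       = 65.50 / 0.3074 = 213.1.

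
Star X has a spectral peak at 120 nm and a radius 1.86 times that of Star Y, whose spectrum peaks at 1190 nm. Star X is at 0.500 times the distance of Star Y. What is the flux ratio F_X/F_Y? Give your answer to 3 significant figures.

1.34×10^5

Wien's law: T_X/T_Y = λ_Y/λ_X = 1190/120 = 9.917.
L_X/L_Y = (R_X/R_Y)²(T_X/T_Y)⁴ = (1.86)²(9.917)⁴ = 3.346×10^4.
F_X/F_Y = (L_X/L_Y)/(d_X/d_Y)² = 3.346×10^4/(0.500)² = 1.338×10^5.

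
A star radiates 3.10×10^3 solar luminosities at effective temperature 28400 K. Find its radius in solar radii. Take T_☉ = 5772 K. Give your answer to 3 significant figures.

2.30 solar radii

R/R_☉ = √(L/L_☉) / (T/T_☉)² = √(3.10×10^3) / (4.920)²
       = 55.68 / 24.21 = 2.300.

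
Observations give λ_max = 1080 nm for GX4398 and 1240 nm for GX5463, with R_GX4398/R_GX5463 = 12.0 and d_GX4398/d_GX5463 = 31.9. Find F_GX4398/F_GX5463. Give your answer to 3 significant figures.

Wien's law: T_GX4398/T_GX5463 = λ_GX5463/λ_GX4398 = 1240/1080 = 1.148.
L_GX4398/L_GX5463 = (R_GX4398/R_GX5463)²(T_GX4398/T_GX5463)⁴ = (12.0)²(1.148)⁴ = 250.2.
F_GX4398/F_GX5463 = (L_GX4398/L_GX5463)/(d_GX4398/d_GX5463)² = 250.2/(31.9)² = 0.2459.

0.246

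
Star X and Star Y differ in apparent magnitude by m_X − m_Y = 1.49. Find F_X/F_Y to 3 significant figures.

0.254

F_X/F_Y = 10^(−(m_X − m_Y)/2.5) = 10^(-1.49/2.5) = 10^-0.596 = 0.2535.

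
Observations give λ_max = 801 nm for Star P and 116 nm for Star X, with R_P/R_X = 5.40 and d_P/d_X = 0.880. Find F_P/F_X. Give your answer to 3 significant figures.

Wien's law: T_P/T_X = λ_X/λ_P = 116/801 = 0.1448.
L_P/L_X = (R_P/R_X)²(T_P/T_X)⁴ = (5.40)²(0.1448)⁴ = 0.01283.
F_P/F_X = (L_P/L_X)/(d_P/d_X)² = 0.01283/(0.880)² = 0.01656.

0.0166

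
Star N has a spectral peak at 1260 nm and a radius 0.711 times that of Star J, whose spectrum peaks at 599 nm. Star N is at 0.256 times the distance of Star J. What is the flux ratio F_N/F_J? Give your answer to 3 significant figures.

Wien's law: T_N/T_J = λ_J/λ_N = 599/1260 = 0.4754.
L_N/L_J = (R_N/R_J)²(T_N/T_J)⁴ = (0.711)²(0.4754)⁴ = 0.02582.
F_N/F_J = (L_N/L_J)/(d_N/d_J)² = 0.02582/(0.256)² = 0.3940.

0.394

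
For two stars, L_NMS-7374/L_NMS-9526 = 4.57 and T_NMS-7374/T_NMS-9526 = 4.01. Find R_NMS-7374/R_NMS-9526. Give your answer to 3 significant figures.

0.133

L ∝ R²T⁴ gives R ∝ √L / T², so
R_NMS-7374/R_NMS-9526 = √(4.57) / (4.01)² = 2.138 / 16.08 = 0.1329.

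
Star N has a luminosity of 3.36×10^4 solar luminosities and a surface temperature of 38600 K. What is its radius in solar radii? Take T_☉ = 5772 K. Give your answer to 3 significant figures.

R/R_☉ = √(L/L_☉) / (T/T_☉)² = √(3.36×10^4) / (6.687)²
       = 183.3 / 44.72 = 4.099.

4.10 solar radii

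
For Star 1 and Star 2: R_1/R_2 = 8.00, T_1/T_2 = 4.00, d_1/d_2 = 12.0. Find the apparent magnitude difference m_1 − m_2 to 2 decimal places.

-5.14

L_1/L_2 = (8.00)²(4.00)⁴ = 1.638×10^4.
F_1/F_2 = (L_1/L_2)/(d_1/d_2)² = 1.638×10^4/144.0 = 113.8.
m_1 − m_2 = −2.5 log₁₀(113.8) = -5.14.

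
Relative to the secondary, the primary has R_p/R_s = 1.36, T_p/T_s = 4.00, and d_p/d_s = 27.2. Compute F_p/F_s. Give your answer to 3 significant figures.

0.640

L_p/L_s = (R_p/R_s)²(T_p/T_s)⁴ = (1.36)² × (4.00)⁴ = 473.5.
F_p/F_s = (L_p/L_s)/(d_p/d_s)² = 473.5 / (27.2)² = 0.6400.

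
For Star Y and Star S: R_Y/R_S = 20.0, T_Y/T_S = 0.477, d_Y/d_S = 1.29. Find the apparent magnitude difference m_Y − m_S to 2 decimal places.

L_Y/L_S = (20.0)²(0.477)⁴ = 20.71.
F_Y/F_S = (L_Y/L_S)/(d_Y/d_S)² = 20.71/1.664 = 12.44.
m_Y − m_S = −2.5 log₁₀(12.44) = -2.74.

-2.74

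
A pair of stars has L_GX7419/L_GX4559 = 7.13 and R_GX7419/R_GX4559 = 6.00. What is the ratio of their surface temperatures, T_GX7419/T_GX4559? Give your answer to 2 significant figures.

L ∝ R²T⁴ gives T ∝ (L/R²)^(1/4), so
T_GX7419/T_GX4559 = (7.13 / 6.00²)^(1/4) = (0.1981)^(1/4) = 0.6671.

0.67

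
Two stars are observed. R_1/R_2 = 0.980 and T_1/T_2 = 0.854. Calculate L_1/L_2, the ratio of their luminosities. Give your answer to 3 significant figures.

From the Stefan–Boltzmann law, L ∝ R²T⁴, so
L_1/L_2 = (R_1/R_2)² (T_1/T_2)⁴ = (0.980)² × (0.854)⁴ = 0.9604 × 0.5319 = 0.5108.

0.511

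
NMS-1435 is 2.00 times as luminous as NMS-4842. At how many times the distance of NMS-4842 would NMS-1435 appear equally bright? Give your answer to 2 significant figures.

1.4

Equal flux requires L_NMS-1435/d_NMS-1435² = L_NMS-4842/d_NMS-4842², so d_NMS-1435/d_NMS-4842 = √(L_NMS-1435/L_NMS-4842)
= √(2.00) = 1.414.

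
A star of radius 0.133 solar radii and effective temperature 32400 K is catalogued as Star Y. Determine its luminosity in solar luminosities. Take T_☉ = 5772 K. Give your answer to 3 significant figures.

17.6 solar luminosities

L/L_☉ = (R/R_☉)² (T/T_☉)⁴ = (0.133)² × (32400/5772)⁴
       = 0.01769 × (5.613)⁴ = 0.01769 × 992.8 = 17.56.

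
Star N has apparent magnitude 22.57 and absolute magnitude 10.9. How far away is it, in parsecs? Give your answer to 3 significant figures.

2.16×10^3 pc

m − M = 5 log₁₀(d/10 pc)
22.57 − (10.9) = 11.67 = 5 log₁₀(d/10)
d = 10 × 10^(11.67/5) = 10 × 10^2.334 = 2158 pc.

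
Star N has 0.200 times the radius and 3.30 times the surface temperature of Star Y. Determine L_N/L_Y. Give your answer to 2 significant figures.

4.7

From the Stefan–Boltzmann law, L ∝ R²T⁴, so
L_N/L_Y = (R_N/R_Y)² (T_N/T_Y)⁴ = (0.200)² × (3.30)⁴ = 0.04000 × 118.6 = 4.744.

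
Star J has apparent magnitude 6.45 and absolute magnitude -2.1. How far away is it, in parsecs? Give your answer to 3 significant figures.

m − M = 5 log₁₀(d/10 pc)
6.45 − (-2.1) = 8.55 = 5 log₁₀(d/10)
d = 10 × 10^(8.55/5) = 10 × 10^1.710 = 512.9 pc.

513 pc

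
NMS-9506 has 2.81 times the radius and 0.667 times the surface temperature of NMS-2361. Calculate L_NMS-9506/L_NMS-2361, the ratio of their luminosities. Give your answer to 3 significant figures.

From the Stefan–Boltzmann law, L ∝ R²T⁴, so
L_NMS-9506/L_NMS-2361 = (R_NMS-9506/R_NMS-2361)² (T_NMS-9506/T_NMS-2361)⁴ = (2.81)² × (0.667)⁴ = 7.896 × 0.1979 = 1.563.

1.56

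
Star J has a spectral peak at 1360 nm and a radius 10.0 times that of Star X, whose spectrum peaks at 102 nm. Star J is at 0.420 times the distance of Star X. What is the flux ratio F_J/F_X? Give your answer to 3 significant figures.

Wien's law: T_J/T_X = λ_X/λ_J = 102/1360 = 0.07500.
L_J/L_X = (R_J/R_X)²(T_J/T_X)⁴ = (10.0)²(0.07500)⁴ = 0.003164.
F_J/F_X = (L_J/L_X)/(d_J/d_X)² = 0.003164/(0.420)² = 0.01794.

0.0179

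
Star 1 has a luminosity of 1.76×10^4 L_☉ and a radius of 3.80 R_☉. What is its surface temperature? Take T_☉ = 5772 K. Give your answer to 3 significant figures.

3.41×10^4 K

T/T_☉ = (L/L_☉)^(1/4) / (R/R_☉)^(1/2)
T = 5772 × (1.76×10^4)^(1/4) / √(3.80) = 5772 × 11.52 / 1.949 = 3.410×10^4 K.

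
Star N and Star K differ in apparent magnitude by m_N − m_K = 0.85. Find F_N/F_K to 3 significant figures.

0.457

F_N/F_K = 10^(−(m_N − m_K)/2.5) = 10^(-0.85/2.5) = 10^-0.340 = 0.4571.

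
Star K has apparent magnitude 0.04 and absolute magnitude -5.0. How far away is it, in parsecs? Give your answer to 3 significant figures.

m − M = 5 log₁₀(d/10 pc)
0.04 − (-5.0) = 5.04 = 5 log₁₀(d/10)
d = 10 × 10^(5.04/5) = 10 × 10^1.008 = 101.9 pc.

102 pc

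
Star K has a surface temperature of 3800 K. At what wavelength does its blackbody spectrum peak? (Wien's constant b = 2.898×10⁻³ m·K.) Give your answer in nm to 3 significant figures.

λ_max = b/T = 2.898×10⁻³ / 3800 = 7.63×10^-7 m = 762.6 nm.

763 nm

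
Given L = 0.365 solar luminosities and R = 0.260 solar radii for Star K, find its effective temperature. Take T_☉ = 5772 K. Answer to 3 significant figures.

8.80×10^3 K

T/T_☉ = (L/L_☉)^(1/4) / (R/R_☉)^(1/2)
T = 5772 × (0.365)^(1/4) / √(0.260) = 5772 × 0.7773 / 0.5099 = 8799 K.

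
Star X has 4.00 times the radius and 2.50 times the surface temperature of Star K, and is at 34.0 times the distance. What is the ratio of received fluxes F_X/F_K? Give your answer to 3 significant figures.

0.541

L_X/L_K = (R_X/R_K)²(T_X/T_K)⁴ = (4.00)² × (2.50)⁴ = 625.0.
F_X/F_K = (L_X/L_K)/(d_X/d_K)² = 625.0 / (34.0)² = 0.5407.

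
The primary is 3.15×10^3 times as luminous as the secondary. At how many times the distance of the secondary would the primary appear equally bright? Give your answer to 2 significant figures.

56

Equal flux requires L_p/d_p² = L_s/d_s², so d_p/d_s = √(L_p/L_s)
= √(3.15×10^3) = 56.12.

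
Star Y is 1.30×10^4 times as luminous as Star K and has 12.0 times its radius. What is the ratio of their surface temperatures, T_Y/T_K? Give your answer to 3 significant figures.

3.08

L ∝ R²T⁴ gives T ∝ (L/R²)^(1/4), so
T_Y/T_K = (1.30×10^4 / 12.0²)^(1/4) = (90.28)^(1/4) = 3.082.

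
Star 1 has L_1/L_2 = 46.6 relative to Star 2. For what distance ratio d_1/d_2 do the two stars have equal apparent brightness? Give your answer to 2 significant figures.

Equal flux requires L_1/d_1² = L_2/d_2², so d_1/d_2 = √(L_1/L_2)
= √(46.6) = 6.826.

6.8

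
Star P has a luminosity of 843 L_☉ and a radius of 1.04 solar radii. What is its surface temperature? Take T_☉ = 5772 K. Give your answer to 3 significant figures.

T/T_☉ = (L/L_☉)^(1/4) / (R/R_☉)^(1/2)
T = 5772 × (843)^(1/4) / √(1.04) = 5772 × 5.388 / 1.020 = 3.050×10^4 K.

3.05×10^4 K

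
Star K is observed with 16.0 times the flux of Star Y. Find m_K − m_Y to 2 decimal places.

-3.01

m_K − m_Y = −2.5 log₁₀(F_K/F_Y) = −2.5 log₁₀(16.0) = −2.5 × (1.204) = -3.010.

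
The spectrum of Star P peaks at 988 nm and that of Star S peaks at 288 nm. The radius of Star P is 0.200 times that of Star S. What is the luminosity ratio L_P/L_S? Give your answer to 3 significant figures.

2.89×10^-4

Wien's law gives T ∝ 1/λ_max, so T_P/T_S = λ_S/λ_P = 288/988 = 0.2915.
Then L ∝ R²T⁴ gives L_P/L_S = (0.200)² × (0.2915)⁴ = 0.04000 × 0.007220 = 2.888×10^-4.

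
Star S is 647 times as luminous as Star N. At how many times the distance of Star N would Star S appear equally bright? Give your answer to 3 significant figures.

Equal flux requires L_S/d_S² = L_N/d_N², so d_S/d_N = √(L_S/L_N)
= √(647) = 25.44.

25.4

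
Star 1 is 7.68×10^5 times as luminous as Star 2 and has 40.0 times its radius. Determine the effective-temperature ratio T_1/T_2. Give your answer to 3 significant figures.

4.68

L ∝ R²T⁴ gives T ∝ (L/R²)^(1/4), so
T_1/T_2 = (7.68×10^5 / 40.0²)^(1/4) = (480.0)^(1/4) = 4.681.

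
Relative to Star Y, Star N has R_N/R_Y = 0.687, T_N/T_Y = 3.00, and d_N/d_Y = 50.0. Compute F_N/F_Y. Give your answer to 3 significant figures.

L_N/L_Y = (R_N/R_Y)²(T_N/T_Y)⁴ = (0.687)² × (3.00)⁴ = 38.23.
F_N/F_Y = (L_N/L_Y)/(d_N/d_Y)² = 38.23 / (50.0)² = 0.01529.

0.0153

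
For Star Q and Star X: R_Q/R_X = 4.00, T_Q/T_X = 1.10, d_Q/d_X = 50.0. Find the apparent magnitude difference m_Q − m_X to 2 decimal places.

5.07

L_Q/L_X = (4.00)²(1.10)⁴ = 23.43.
F_Q/F_X = (L_Q/L_X)/(d_Q/d_X)² = 23.43/2500 = 0.009370.
m_Q − m_X = −2.5 log₁₀(0.009370) = 5.07.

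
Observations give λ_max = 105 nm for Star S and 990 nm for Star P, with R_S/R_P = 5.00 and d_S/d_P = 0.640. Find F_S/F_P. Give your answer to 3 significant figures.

Wien's law: T_S/T_P = λ_P/λ_S = 990/105 = 9.429.
L_S/L_P = (R_S/R_P)²(T_S/T_P)⁴ = (5.00)²(9.429)⁴ = 1.976×10^5.
F_S/F_P = (L_S/L_P)/(d_S/d_P)² = 1.976×10^5/(0.640)² = 4.824×10^5.

4.82×10^5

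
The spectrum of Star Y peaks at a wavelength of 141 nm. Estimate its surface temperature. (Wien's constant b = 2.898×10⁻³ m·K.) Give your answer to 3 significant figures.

T = b/λ_max = 2.898×10⁻³ / (141×10⁻⁹) = 2.055×10^4 K.

2.06×10^4 K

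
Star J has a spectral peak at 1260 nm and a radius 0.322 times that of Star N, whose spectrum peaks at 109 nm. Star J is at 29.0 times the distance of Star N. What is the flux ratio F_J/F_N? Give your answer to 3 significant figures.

Wien's law: T_J/T_N = λ_N/λ_J = 109/1260 = 0.08651.
L_J/L_N = (R_J/R_N)²(T_J/T_N)⁴ = (0.322)²(0.08651)⁴ = 5.807×10^-6.
F_J/F_N = (L_J/L_N)/(d_J/d_N)² = 5.807×10^-6/(29.0)² = 6.905×10^-9.

6.90×10^-9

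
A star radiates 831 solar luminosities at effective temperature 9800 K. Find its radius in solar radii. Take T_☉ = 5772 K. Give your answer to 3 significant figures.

R/R_☉ = √(L/L_☉) / (T/T_☉)² = √(831) / (1.698)²
       = 28.83 / 2.883 = 10.00.

10.0 solar radii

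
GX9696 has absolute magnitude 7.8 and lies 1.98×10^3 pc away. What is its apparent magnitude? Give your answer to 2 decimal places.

19.28

m = M + 5 log₁₀(d/10 pc) = 7.8 + 5 log₁₀(1.98×10^3/10)
  = 7.8 + 5 × 2.297 = 7.8 + 11.48 = 19.28.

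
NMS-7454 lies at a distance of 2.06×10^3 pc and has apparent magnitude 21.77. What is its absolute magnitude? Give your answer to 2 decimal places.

10.20

M = m − 5 log₁₀(d/10 pc) = 21.77 − 5 log₁₀(2.06×10^3/10)
  = 21.77 − 5 × 2.314 = 21.77 − 11.57 = 10.20.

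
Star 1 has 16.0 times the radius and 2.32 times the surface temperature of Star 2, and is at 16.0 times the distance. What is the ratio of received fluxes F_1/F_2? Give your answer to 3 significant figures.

29.0

L_1/L_2 = (R_1/R_2)²(T_1/T_2)⁴ = (16.0)² × (2.32)⁴ = 7416.
F_1/F_2 = (L_1/L_2)/(d_1/d_2)² = 7416 / (16.0)² = 28.97.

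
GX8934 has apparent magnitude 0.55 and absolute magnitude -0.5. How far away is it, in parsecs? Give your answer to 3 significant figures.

16.2 pc

m − M = 5 log₁₀(d/10 pc)
0.55 − (-0.5) = 1.05 = 5 log₁₀(d/10)
d = 10 × 10^(1.05/5) = 10 × 10^0.210 = 16.22 pc.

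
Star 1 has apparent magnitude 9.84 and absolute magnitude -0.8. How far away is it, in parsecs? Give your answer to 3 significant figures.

m − M = 5 log₁₀(d/10 pc)
9.84 − (-0.8) = 10.64 = 5 log₁₀(d/10)
d = 10 × 10^(10.64/5) = 10 × 10^2.128 = 1343 pc.

1.34×10^3 pc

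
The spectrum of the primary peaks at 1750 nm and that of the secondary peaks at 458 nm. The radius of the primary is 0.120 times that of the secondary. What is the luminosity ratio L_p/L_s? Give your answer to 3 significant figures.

6.76×10^-5

Wien's law gives T ∝ 1/λ_max, so T_p/T_s = λ_s/λ_p = 458/1750 = 0.2617.
Then L ∝ R²T⁴ gives L_p/L_s = (0.120)² × (0.2617)⁴ = 0.01440 × 0.004691 = 6.756×10^-5.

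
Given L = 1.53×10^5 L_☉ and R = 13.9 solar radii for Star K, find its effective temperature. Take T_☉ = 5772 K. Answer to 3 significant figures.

T/T_☉ = (L/L_☉)^(1/4) / (R/R_☉)^(1/2)
T = 5772 × (1.53×10^5)^(1/4) / √(13.9) = 5772 × 19.78 / 3.728 = 3.062×10^4 K.

3.06×10^4 K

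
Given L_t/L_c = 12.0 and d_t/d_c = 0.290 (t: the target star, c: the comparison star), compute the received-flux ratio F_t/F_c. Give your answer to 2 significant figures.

F = L/(4πd²), so F_t/F_c = (L_t/L_c) / (d_t/d_c)²
= 12.0 / (0.290)² = 12.0 / 0.08410 = 142.7.

1.4×10^2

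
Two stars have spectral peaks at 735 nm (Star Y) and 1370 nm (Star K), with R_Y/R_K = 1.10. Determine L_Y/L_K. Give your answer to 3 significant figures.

14.6

Wien's law gives T ∝ 1/λ_max, so T_Y/T_K = λ_K/λ_Y = 1370/735 = 1.864.
Then L ∝ R²T⁴ gives L_Y/L_K = (1.10)² × (1.864)⁴ = 1.210 × 12.07 = 14.61.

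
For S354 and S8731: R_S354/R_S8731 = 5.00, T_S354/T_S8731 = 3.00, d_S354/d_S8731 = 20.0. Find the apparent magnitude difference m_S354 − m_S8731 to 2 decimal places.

L_S354/L_S8731 = (5.00)²(3.00)⁴ = 2025.
F_S354/F_S8731 = (L_S354/L_S8731)/(d_S354/d_S8731)² = 2025/400.0 = 5.062.
m_S354 − m_S8731 = −2.5 log₁₀(5.062) = -1.76.

-1.76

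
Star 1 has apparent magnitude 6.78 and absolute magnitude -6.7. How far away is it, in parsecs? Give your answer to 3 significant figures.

4.97×10^3 pc

m − M = 5 log₁₀(d/10 pc)
6.78 − (-6.7) = 13.48 = 5 log₁₀(d/10)
d = 10 × 10^(13.48/5) = 10 × 10^2.696 = 4966 pc.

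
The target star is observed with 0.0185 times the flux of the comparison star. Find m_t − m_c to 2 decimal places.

4.33

m_t − m_c = −2.5 log₁₀(F_t/F_c) = −2.5 log₁₀(0.0185) = −2.5 × (-1.733) = 4.332.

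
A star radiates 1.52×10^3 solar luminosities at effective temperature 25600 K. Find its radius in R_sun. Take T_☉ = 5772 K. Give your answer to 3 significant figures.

1.98 R_sun

R/R_☉ = √(L/L_☉) / (T/T_☉)² = √(1.52×10^3) / (4.435)²
       = 38.99 / 19.67 = 1.982.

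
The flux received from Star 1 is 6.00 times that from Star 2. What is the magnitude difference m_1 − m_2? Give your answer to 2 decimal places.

-1.95

m_1 − m_2 = −2.5 log₁₀(F_1/F_2) = −2.5 log₁₀(6.00) = −2.5 × (0.778) = -1.945.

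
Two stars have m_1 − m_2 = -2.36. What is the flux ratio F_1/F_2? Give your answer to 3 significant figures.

8.79

F_1/F_2 = 10^(−(m_1 − m_2)/2.5) = 10^(2.36/2.5) = 10^0.944 = 8.790.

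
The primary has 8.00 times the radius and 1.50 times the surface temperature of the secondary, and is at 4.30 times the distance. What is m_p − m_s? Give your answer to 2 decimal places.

L_p/L_s = (8.00)²(1.50)⁴ = 324.0.
F_p/F_s = (L_p/L_s)/(d_p/d_s)² = 324.0/18.49 = 17.52.
m_p − m_s = −2.5 log₁₀(17.52) = -3.11.

-3.11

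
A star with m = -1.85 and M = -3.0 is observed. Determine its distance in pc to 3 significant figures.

17.0 pc

m − M = 5 log₁₀(d/10 pc)
-1.85 − (-3.0) = 1.15 = 5 log₁₀(d/10)
d = 10 × 10^(1.15/5) = 10 × 10^0.230 = 16.98 pc.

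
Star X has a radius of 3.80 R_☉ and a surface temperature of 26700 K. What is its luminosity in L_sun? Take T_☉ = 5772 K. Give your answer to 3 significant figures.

6.61×10^3 L_sun

L/L_☉ = (R/R_☉)² (T/T_☉)⁴ = (3.80)² × (26700/5772)⁴
       = 14.44 × (4.626)⁴ = 14.44 × 457.9 = 6612.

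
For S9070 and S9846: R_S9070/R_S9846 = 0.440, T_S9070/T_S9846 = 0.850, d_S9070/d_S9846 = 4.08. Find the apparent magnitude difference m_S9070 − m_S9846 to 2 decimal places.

5.54

L_S9070/L_S9846 = (0.440)²(0.850)⁴ = 0.1011.
F_S9070/F_S9846 = (L_S9070/L_S9846)/(d_S9070/d_S9846)² = 0.1011/16.65 = 0.006071.
m_S9070 − m_S9846 = −2.5 log₁₀(0.006071) = 5.54.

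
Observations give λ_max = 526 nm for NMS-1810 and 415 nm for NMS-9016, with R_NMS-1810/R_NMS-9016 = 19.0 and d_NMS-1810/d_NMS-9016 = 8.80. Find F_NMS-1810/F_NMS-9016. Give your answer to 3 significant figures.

1.81

Wien's law: T_NMS-1810/T_NMS-9016 = λ_NMS-9016/λ_NMS-1810 = 415/526 = 0.7890.
L_NMS-1810/L_NMS-9016 = (R_NMS-1810/R_NMS-9016)²(T_NMS-1810/T_NMS-9016)⁴ = (19.0)²(0.7890)⁴ = 139.9.
F_NMS-1810/F_NMS-9016 = (L_NMS-1810/L_NMS-9016)/(d_NMS-1810/d_NMS-9016)² = 139.9/(8.80)² = 1.806.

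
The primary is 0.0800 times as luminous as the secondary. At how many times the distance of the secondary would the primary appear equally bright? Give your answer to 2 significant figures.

0.28

Equal flux requires L_p/d_p² = L_s/d_s², so d_p/d_s = √(L_p/L_s)
= √(0.0800) = 0.2828.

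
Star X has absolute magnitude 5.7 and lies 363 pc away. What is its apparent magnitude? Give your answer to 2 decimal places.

m = M + 5 log₁₀(d/10 pc) = 5.7 + 5 log₁₀(363/10)
  = 5.7 + 5 × 1.560 = 5.7 + 7.80 = 13.50.

13.50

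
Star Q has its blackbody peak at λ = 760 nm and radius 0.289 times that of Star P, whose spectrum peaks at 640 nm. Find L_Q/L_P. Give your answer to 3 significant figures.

Wien's law gives T ∝ 1/λ_max, so T_Q/T_P = λ_P/λ_Q = 640/760 = 0.8421.
Then L ∝ R²T⁴ gives L_Q/L_P = (0.289)² × (0.8421)⁴ = 0.08352 × 0.5029 = 0.04200.

0.0420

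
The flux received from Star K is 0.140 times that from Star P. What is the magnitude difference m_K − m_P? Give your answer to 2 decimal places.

2.13

m_K − m_P = −2.5 log₁₀(F_K/F_P) = −2.5 log₁₀(0.140) = −2.5 × (-0.854) = 2.135.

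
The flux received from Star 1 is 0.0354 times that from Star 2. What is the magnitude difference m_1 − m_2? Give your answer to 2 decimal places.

3.63

m_1 − m_2 = −2.5 log₁₀(F_1/F_2) = −2.5 log₁₀(0.0354) = −2.5 × (-1.451) = 3.627.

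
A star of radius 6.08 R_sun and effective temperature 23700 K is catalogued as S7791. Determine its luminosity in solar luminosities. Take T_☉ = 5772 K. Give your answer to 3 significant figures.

1.05×10^4 solar luminosities

L/L_☉ = (R/R_☉)² (T/T_☉)⁴ = (6.08)² × (23700/5772)⁴
       = 36.97 × (4.106)⁴ = 36.97 × 284.2 = 1.051×10^4.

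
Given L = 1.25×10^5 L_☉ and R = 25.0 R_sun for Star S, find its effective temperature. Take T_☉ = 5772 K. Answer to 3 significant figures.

T/T_☉ = (L/L_☉)^(1/4) / (R/R_☉)^(1/2)
T = 5772 × (1.25×10^5)^(1/4) / √(25.0) = 5772 × 18.80 / 5.000 = 2.171×10^4 K.

2.17×10^4 K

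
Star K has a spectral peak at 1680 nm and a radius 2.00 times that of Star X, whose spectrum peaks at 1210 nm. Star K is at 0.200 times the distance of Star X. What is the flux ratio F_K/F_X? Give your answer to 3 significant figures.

26.9

Wien's law: T_K/T_X = λ_X/λ_K = 1210/1680 = 0.7202.
L_K/L_X = (R_K/R_X)²(T_K/T_X)⁴ = (2.00)²(0.7202)⁴ = 1.076.
F_K/F_X = (L_K/L_X)/(d_K/d_X)² = 1.076/(0.200)² = 26.91.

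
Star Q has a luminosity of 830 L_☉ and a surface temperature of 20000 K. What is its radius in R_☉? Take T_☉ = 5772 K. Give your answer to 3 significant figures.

2.40 R_☉

R/R_☉ = √(L/L_☉) / (T/T_☉)² = √(830) / (3.465)²
       = 28.81 / 12.01 = 2.400.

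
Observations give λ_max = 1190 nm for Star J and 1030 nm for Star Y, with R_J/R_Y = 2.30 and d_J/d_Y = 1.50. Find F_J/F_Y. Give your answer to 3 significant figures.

Wien's law: T_J/T_Y = λ_Y/λ_J = 1030/1190 = 0.8655.
L_J/L_Y = (R_J/R_Y)²(T_J/T_Y)⁴ = (2.30)²(0.8655)⁴ = 2.969.
F_J/F_Y = (L_J/L_Y)/(d_J/d_Y)² = 2.969/(1.50)² = 1.320.

1.32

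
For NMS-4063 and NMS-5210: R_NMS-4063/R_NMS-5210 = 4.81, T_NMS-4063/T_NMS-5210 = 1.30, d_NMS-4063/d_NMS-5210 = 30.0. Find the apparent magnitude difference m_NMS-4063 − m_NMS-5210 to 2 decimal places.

L_NMS-4063/L_NMS-5210 = (4.81)²(1.30)⁴ = 66.08.
F_NMS-4063/F_NMS-5210 = (L_NMS-4063/L_NMS-5210)/(d_NMS-4063/d_NMS-5210)² = 66.08/900.0 = 0.07342.
m_NMS-4063 − m_NMS-5210 = −2.5 log₁₀(0.07342) = 2.84.

2.84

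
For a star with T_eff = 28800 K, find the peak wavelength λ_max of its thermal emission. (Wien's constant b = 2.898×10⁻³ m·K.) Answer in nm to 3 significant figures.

101 nm

λ_max = b/T = 2.898×10⁻³ / 28800 = 1.01×10^-7 m = 100.6 nm.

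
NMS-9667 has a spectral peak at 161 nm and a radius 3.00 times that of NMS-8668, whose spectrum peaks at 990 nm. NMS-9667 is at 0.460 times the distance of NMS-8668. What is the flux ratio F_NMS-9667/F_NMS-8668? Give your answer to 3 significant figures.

Wien's law: T_NMS-9667/T_NMS-8668 = λ_NMS-8668/λ_NMS-9667 = 990/161 = 6.149.
L_NMS-9667/L_NMS-8668 = (R_NMS-9667/R_NMS-8668)²(T_NMS-9667/T_NMS-8668)⁴ = (3.00)²(6.149)⁴ = 1.287×10^4.
F_NMS-9667/F_NMS-8668 = (L_NMS-9667/L_NMS-8668)/(d_NMS-9667/d_NMS-8668)² = 1.287×10^4/(0.460)² = 6.081×10^4.

6.08×10^4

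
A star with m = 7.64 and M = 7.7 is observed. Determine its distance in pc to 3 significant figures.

m − M = 5 log₁₀(d/10 pc)
7.64 − (7.7) = -0.06 = 5 log₁₀(d/10)
d = 10 × 10^(-0.06/5) = 10 × 10^-0.012 = 9.727 pc.

9.73 pc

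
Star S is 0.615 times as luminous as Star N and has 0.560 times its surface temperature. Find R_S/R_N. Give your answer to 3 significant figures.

2.50

L ∝ R²T⁴ gives R ∝ √L / T², so
R_S/R_N = √(0.615) / (0.560)² = 0.7842 / 0.3136 = 2.501.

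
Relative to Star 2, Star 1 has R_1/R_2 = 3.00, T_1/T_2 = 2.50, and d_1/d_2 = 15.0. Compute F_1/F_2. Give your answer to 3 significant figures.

1.56

L_1/L_2 = (R_1/R_2)²(T_1/T_2)⁴ = (3.00)² × (2.50)⁴ = 351.6.
F_1/F_2 = (L_1/L_2)/(d_1/d_2)² = 351.6 / (15.0)² = 1.562.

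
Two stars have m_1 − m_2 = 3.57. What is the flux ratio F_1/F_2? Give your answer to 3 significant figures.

F_1/F_2 = 10^(−(m_1 − m_2)/2.5) = 10^(-3.57/2.5) = 10^-1.428 = 0.03733.

0.0373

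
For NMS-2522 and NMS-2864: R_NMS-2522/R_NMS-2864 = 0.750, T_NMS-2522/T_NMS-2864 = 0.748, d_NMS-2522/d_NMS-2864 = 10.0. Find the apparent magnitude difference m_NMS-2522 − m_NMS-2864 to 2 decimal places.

6.89

L_NMS-2522/L_NMS-2864 = (0.750)²(0.748)⁴ = 0.1761.
F_NMS-2522/F_NMS-2864 = (L_NMS-2522/L_NMS-2864)/(d_NMS-2522/d_NMS-2864)² = 0.1761/100.0 = 0.001761.
m_NMS-2522 − m_NMS-2864 = −2.5 log₁₀(0.001761) = 6.89.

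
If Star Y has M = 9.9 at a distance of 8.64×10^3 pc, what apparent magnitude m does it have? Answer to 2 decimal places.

24.58

m = M + 5 log₁₀(d/10 pc) = 9.9 + 5 log₁₀(8.64×10^3/10)
  = 9.9 + 5 × 2.937 = 9.9 + 14.68 = 24.58.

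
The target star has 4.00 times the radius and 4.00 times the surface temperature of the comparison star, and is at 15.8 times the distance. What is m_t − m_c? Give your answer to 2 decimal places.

L_t/L_c = (4.00)²(4.00)⁴ = 4096.
F_t/F_c = (L_t/L_c)/(d_t/d_c)² = 4096/249.6 = 16.41.
m_t − m_c = −2.5 log₁₀(16.41) = -3.04.

-3.04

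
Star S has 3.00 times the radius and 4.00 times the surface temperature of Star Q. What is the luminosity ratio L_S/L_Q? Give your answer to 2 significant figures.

2.3×10^3

From the Stefan–Boltzmann law, L ∝ R²T⁴, so
L_S/L_Q = (R_S/R_Q)² (T_S/T_Q)⁴ = (3.00)² × (4.00)⁴ = 9.000 × 256.0 = 2304.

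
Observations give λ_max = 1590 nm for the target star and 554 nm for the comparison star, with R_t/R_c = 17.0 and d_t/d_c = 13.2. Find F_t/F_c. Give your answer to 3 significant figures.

0.0244

Wien's law: T_t/T_c = λ_c/λ_t = 554/1590 = 0.3484.
L_t/L_c = (R_t/R_c)²(T_t/T_c)⁴ = (17.0)²(0.3484)⁴ = 4.259.
F_t/F_c = (L_t/L_c)/(d_t/d_c)² = 4.259/(13.2)² = 0.02445.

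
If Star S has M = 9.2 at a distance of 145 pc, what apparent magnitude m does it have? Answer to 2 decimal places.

m = M + 5 log₁₀(d/10 pc) = 9.2 + 5 log₁₀(145/10)
  = 9.2 + 5 × 1.161 = 9.2 + 5.81 = 15.01.

15.01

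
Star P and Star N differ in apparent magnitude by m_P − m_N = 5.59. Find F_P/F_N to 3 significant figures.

0.00581

F_P/F_N = 10^(−(m_P − m_N)/2.5) = 10^(-5.59/2.5) = 10^-2.236 = 0.005808.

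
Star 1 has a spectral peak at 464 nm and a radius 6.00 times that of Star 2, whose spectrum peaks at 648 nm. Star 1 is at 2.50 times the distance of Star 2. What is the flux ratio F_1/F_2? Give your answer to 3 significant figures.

21.9

Wien's law: T_1/T_2 = λ_2/λ_1 = 648/464 = 1.397.
L_1/L_2 = (R_1/R_2)²(T_1/T_2)⁴ = (6.00)²(1.397)⁴ = 136.9.
F_1/F_2 = (L_1/L_2)/(d_1/d_2)² = 136.9/(2.50)² = 21.91.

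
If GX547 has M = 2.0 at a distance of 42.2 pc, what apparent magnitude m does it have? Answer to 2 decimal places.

5.13

m = M + 5 log₁₀(d/10 pc) = 2.0 + 5 log₁₀(42.2/10)
  = 2.0 + 5 × 0.625 = 2.0 + 3.13 = 5.13.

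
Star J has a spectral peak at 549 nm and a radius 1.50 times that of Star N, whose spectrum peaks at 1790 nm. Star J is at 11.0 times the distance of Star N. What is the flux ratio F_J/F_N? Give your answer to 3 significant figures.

2.10

Wien's law: T_J/T_N = λ_N/λ_J = 1790/549 = 3.260.
L_J/L_N = (R_J/R_N)²(T_J/T_N)⁴ = (1.50)²(3.260)⁴ = 254.3.
F_J/F_N = (L_J/L_N)/(d_J/d_N)² = 254.3/(11.0)² = 2.101.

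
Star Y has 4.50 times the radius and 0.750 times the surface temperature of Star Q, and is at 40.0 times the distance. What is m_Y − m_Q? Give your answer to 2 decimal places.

5.99

L_Y/L_Q = (4.50)²(0.750)⁴ = 6.407.
F_Y/F_Q = (L_Y/L_Q)/(d_Y/d_Q)² = 6.407/1600 = 0.004005.
m_Y − m_Q = −2.5 log₁₀(0.004005) = 5.99.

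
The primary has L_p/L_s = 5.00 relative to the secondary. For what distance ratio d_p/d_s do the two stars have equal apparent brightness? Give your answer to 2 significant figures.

Equal flux requires L_p/d_p² = L_s/d_s², so d_p/d_s = √(L_p/L_s)
= √(5.00) = 2.236.

2.2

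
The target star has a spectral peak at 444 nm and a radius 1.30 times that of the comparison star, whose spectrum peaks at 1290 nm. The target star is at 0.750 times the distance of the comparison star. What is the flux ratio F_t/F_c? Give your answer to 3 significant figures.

Wien's law: T_t/T_c = λ_c/λ_t = 1290/444 = 2.905.
L_t/L_c = (R_t/R_c)²(T_t/T_c)⁴ = (1.30)²(2.905)⁴ = 120.4.
F_t/F_c = (L_t/L_c)/(d_t/d_c)² = 120.4/(0.750)² = 214.1.

214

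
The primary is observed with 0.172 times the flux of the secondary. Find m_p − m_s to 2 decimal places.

m_p − m_s = −2.5 log₁₀(F_p/F_s) = −2.5 log₁₀(0.172) = −2.5 × (-0.764) = 1.911.

1.91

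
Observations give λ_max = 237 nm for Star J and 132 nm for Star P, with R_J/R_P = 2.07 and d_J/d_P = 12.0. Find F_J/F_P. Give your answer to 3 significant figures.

Wien's law: T_J/T_P = λ_P/λ_J = 132/237 = 0.5570.
L_J/L_P = (R_J/R_P)²(T_J/T_P)⁴ = (2.07)²(0.5570)⁴ = 0.4123.
F_J/F_P = (L_J/L_P)/(d_J/d_P)² = 0.4123/(12.0)² = 0.002863.

0.00286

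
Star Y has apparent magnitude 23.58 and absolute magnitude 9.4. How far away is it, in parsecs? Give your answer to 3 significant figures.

m − M = 5 log₁₀(d/10 pc)
23.58 − (9.4) = 14.18 = 5 log₁₀(d/10)
d = 10 × 10^(14.18/5) = 10 × 10^2.836 = 6855 pc.

6.85×10^3 pc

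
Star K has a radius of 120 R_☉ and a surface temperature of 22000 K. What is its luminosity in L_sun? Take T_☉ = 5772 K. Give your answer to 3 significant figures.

L/L_☉ = (R/R_☉)² (T/T_☉)⁴ = (120)² × (22000/5772)⁴
       = 1.440×10^4 × (3.812)⁴ = 1.440×10^4 × 211.1 = 3.039×10^6.

3.04×10^6 L_sun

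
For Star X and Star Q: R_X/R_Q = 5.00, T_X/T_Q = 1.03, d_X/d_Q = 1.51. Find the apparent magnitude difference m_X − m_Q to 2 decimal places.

-2.73

L_X/L_Q = (5.00)²(1.03)⁴ = 28.14.
F_X/F_Q = (L_X/L_Q)/(d_X/d_Q)² = 28.14/2.280 = 12.34.
m_X − m_Q = −2.5 log₁₀(12.34) = -2.73.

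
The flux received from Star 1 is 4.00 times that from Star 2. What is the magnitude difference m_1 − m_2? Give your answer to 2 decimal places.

-1.51

m_1 − m_2 = −2.5 log₁₀(F_1/F_2) = −2.5 log₁₀(4.00) = −2.5 × (0.602) = -1.505.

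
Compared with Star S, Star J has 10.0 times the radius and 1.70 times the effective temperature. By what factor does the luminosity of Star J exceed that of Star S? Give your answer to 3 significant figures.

835

From the Stefan–Boltzmann law, L ∝ R²T⁴, so
L_J/L_S = (R_J/R_S)² (T_J/T_S)⁴ = (10.0)² × (1.70)⁴ = 100.0 × 8.352 = 835.2.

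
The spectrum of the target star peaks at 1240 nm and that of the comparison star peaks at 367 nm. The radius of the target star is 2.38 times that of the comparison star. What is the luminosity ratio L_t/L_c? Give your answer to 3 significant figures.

Wien's law gives T ∝ 1/λ_max, so T_t/T_c = λ_c/λ_t = 367/1240 = 0.2960.
Then L ∝ R²T⁴ gives L_t/L_c = (2.38)² × (0.2960)⁴ = 5.664 × 0.007673 = 0.04346.

0.0435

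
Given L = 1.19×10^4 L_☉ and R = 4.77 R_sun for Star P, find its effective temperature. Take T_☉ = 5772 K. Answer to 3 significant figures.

T/T_☉ = (L/L_☉)^(1/4) / (R/R_☉)^(1/2)
T = 5772 × (1.19×10^4)^(1/4) / √(4.77) = 5772 × 10.44 / 2.184 = 2.760×10^4 K.

2.76×10^4 K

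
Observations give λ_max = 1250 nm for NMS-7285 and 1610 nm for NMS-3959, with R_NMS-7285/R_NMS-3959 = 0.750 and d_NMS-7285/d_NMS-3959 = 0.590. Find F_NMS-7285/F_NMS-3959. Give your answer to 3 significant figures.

Wien's law: T_NMS-7285/T_NMS-3959 = λ_NMS-3959/λ_NMS-7285 = 1610/1250 = 1.288.
L_NMS-7285/L_NMS-3959 = (R_NMS-7285/R_NMS-3959)²(T_NMS-7285/T_NMS-3959)⁴ = (0.750)²(1.288)⁴ = 1.548.
F_NMS-7285/F_NMS-3959 = (L_NMS-7285/L_NMS-3959)/(d_NMS-7285/d_NMS-3959)² = 1.548/(0.590)² = 4.447.

4.45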